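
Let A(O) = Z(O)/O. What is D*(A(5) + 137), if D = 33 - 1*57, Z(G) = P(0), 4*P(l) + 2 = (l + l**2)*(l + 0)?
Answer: -16428/5 ≈ -3285.6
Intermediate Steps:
P(l) = -1/2 + l*(l + l**2)/4 (P(l) = -1/2 + ((l + l**2)*(l + 0))/4 = -1/2 + ((l + l**2)*l)/4 = -1/2 + (l*(l + l**2))/4 = -1/2 + l*(l + l**2)/4)
Z(G) = -1/2 (Z(G) = -1/2 + (1/4)*0**2 + (1/4)*0**3 = -1/2 + (1/4)*0 + (1/4)*0 = -1/2 + 0 + 0 = -1/2)
D = -24 (D = 33 - 57 = -24)
A(O) = -1/(2*O)
D*(A(5) + 137) = -24*(-1/2/5 + 137) = -24*(-1/2*1/5 + 137) = -24*(-1/10 + 137) = -24*1369/10 = -16428/5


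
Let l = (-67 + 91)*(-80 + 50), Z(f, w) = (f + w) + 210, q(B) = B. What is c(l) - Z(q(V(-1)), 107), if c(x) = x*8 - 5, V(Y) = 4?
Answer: -6086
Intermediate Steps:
Z(f, w) = 210 + f + w
l = -720 (l = 24*(-30) = -720)
c(x) = -5 + 8*x (c(x) = 8*x - 5 = -5 + 8*x)
c(l) - Z(q(V(-1)), 107) = (-5 + 8*(-720)) - (210 + 4 + 107) = (-5 - 5760) - 1*321 = -5765 - 321 = -6086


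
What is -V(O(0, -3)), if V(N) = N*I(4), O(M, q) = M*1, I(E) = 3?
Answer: 0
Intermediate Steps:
O(M, q) = M
V(N) = 3*N (V(N) = N*3 = 3*N)
-V(O(0, -3)) = -3*0 = -1*0 = 0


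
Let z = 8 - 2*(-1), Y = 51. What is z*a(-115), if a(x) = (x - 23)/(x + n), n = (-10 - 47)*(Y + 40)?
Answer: 690/2651 ≈ 0.26028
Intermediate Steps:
n = -5187 (n = (-10 - 47)*(51 + 40) = -57*91 = -5187)
a(x) = (-23 + x)/(-5187 + x) (a(x) = (x - 23)/(x - 5187) = (-23 + x)/(-5187 + x))
z = 10 (z = 8 + 2 = 10)
z*a(-115) = 10*((-23 - 115)/(-5187 - 115)) = 10*(-138/(-5302)) = 10*(-1/5302*(-138)) = 10*(69/2651) = 690/2651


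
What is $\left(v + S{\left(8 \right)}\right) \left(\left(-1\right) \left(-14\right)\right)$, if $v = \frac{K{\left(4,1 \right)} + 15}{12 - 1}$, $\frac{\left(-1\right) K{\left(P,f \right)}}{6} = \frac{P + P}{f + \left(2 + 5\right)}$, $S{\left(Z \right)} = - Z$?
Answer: $- \frac{1106}{11} \approx -100.55$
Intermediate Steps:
$K{\left(P,f \right)} = - \frac{12 P}{7 + f}$ ($K{\left(P,f \right)} = - 6 \frac{P + P}{f + \left(2 + 5\right)} = - 6 \frac{2 P}{f + 7} = - 6 \frac{2 P}{7 + f} = - \frac{12 P}{7 + f}$)
$v = \frac{9}{11}$ ($v = \frac{\left(-12\right) 4 \frac{1}{7 + 1} + 15}{12 - 1} = \frac{\left(-12\right) 4 \cdot \frac{1}{8} + 15}{11} = \left(\left(-12\right) 4 \cdot \frac{1}{8} + 15\right) \frac{1}{11} = \left(-6 + 15\right) \frac{1}{11} = 9 \cdot \frac{1}{11} = \frac{9}{11} \approx 0.81818$)
$\left(v + S{\left(8 \right)}\right) \left(\left(-1\right) \left(-14\right)\right) = \left(\frac{9}{11} - 8\right) \left(\left(-1\right) \left(-14\right)\right) = \left(\frac{9}{11} - 8\right) 14 = \left(- \frac{79}{11}\right) 14 = - \frac{1106}{11}$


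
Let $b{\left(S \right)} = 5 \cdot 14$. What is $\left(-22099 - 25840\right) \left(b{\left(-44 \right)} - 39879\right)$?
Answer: $1908403651$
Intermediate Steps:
$b{\left(S \right)} = 70$
$\left(-22099 - 25840\right) \left(b{\left(-44 \right)} - 39879\right) = \left(-22099 - 25840\right) \left(70 - 39879\right) = \left(-47939\right) \left(-39809\right) = 1908403651$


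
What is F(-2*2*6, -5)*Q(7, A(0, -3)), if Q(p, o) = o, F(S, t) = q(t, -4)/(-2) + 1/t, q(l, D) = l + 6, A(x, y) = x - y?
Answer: -21/10 ≈ -2.1000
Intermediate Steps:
q(l, D) = 6 + l
F(S, t) = -3 + 1/t - t/2 (F(S, t) = (6 + t)/(-2) + 1/t = (6 + t)*(-1/2) + 1/t = (-3 - t/2) + 1/t = -3 + 1/t - t/2)
F(-2*2*6, -5)*Q(7, A(0, -3)) = (-3 + 1/(-5) - 1/2*(-5))*(0 - 1*(-3)) = (-3 - 1/5 + 5/2)*(0 + 3) = -7/10*3 = -21/10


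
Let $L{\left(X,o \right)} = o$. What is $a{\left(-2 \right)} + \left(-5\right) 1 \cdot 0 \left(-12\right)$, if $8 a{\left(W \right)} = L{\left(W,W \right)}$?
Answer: $- \frac{1}{4} \approx -0.25$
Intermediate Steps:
$a{\left(W \right)} = \frac{W}{8}$
$a{\left(-2 \right)} + \left(-5\right) 1 \cdot 0 \left(-12\right) = \frac{1}{8} \left(-2\right) + \left(-5\right) 1 \cdot 0 \left(-12\right) = - \frac{1}{4} + \left(-5\right) 0 \left(-12\right) = - \frac{1}{4} + 0 \left(-12\right) = - \frac{1}{4} + 0 = - \frac{1}{4}$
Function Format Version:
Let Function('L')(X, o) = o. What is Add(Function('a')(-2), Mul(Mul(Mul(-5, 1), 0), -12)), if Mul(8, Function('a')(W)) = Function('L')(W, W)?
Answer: Rational(-1, 4) ≈ -0.25000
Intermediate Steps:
Function('a')(W) = Mul(Rational(1, 8), W)
Add(Function('a')(-2), Mul(Mul(Mul(-5, 1), 0), -12)) = Add(Mul(Rational(1, 8), -2), Mul(Mul(Mul(-5, 1), 0), -12)) = Add(Rational(-1, 4), Mul(Mul(-5, 0), -12)) = Add(Rational(-1, 4), Mul(0, -12)) = Add(Rational(-1, 4), 0) = Rational(-1, 4)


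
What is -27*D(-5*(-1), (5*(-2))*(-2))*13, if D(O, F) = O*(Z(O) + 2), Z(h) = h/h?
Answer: -5265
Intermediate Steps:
Z(h) = 1
D(O, F) = 3*O (D(O, F) = O*(1 + 2) = O*3 = 3*O)
-27*D(-5*(-1), (5*(-2))*(-2))*13 = -81*(-5*(-1))*13 = -81*5*13 = -27*15*13 = -405*13 = -5265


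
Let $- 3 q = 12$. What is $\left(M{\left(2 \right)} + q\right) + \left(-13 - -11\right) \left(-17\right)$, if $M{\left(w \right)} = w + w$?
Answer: $34$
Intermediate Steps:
$q = -4$ ($q = \left(- \frac{1}{3}\right) 12 = -4$)
$M{\left(w \right)} = 2 w$
$\left(M{\left(2 \right)} + q\right) + \left(-13 - -11\right) \left(-17\right) = \left(2 \cdot 2 - 4\right) + \left(-13 - -11\right) \left(-17\right) = \left(4 - 4\right) + \left(-13 + 11\right) \left(-17\right) = 0 - -34 = 0 + 34 = 34$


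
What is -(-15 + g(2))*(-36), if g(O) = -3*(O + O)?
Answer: -972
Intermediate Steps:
g(O) = -6*O
-(-15 + g(2))*(-36) = -(-15 - 6*2)*(-36) = -(-15 - 12)*(-36) = -(-27)*(-36) = -1*972 = -972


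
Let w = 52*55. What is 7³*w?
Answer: 980980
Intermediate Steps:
w = 2860
7³*w = 7³*2860 = 343*2860 = 980980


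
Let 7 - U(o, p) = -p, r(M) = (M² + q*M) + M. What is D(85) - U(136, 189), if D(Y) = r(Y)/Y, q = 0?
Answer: -110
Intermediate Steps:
r(M) = M + M² (r(M) = (M² + 0*M) + M = (M² + 0) + M = M² + M = M + M²)
U(o, p) = 7 + p (U(o, p) = 7 - (-1)*p = 7 + p)
D(Y) = 1 + Y (D(Y) = (Y*(1 + Y))/Y = 1 + Y)
D(85) - U(136, 189) = (1 + 85) - (7 + 189) = 86 - 1*196 = 86 - 196 = -110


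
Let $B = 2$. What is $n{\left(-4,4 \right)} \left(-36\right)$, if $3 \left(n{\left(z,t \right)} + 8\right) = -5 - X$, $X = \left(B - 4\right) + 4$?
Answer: $372$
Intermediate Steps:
$X = 2$ ($X = \left(2 - 4\right) + 4 = -2 + 4 = 2$)
$n{\left(z,t \right)} = - \frac{31}{3}$ ($n{\left(z,t \right)} = -8 + \frac{-5 - 2}{3} = -8 + \frac{1}{3} \left(-7\right) = -8 - \frac{7}{3} = - \frac{31}{3}$)
$n{\left(-4,4 \right)} \left(-36\right) = \left(- \frac{31}{3}\right) \left(-36\right) = 372$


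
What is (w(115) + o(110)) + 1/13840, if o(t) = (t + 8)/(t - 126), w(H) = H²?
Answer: 182931931/13840 ≈ 13218.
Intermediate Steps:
o(t) = (8 + t)/(-126 + t)
(w(115) + o(110)) + 1/13840 = (115² + (8 + 110)/(-126 + 110)) + 1/13840 = (13225 + 118/(-16)) + 1/13840 = (13225 - 1/16*118) + 1/13840 = (13225 - 59/8) + 1/13840 = 105741/8 + 1/13840 = 182931931/13840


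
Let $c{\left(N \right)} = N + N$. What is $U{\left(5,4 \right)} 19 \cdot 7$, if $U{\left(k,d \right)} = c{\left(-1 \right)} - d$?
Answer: $-798$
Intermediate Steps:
$c{\left(N \right)} = 2 N$
$U{\left(k,d \right)} = -2 - d$ ($U{\left(k,d \right)} = 2 \left(-1\right) - d = -2 - d$)
$U{\left(5,4 \right)} 19 \cdot 7 = \left(-2 - 4\right) 19 \cdot 7 = \left(-6\right) 19 \cdot 7 = \left(-114\right) 7 = -798$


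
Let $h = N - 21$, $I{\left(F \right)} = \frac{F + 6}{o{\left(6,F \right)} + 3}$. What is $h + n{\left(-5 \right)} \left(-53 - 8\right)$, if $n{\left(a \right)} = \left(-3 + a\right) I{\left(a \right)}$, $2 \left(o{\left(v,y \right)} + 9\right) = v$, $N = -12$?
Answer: $- \frac{587}{3} \approx -195.67$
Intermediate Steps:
$o{\left(v,y \right)} = -9 + \frac{v}{2}$
$I{\left(F \right)} = -2 - \frac{F}{3}$ ($I{\left(F \right)} = \frac{F + 6}{\left(-9 + \frac{1}{2} \cdot 6\right) + 3} = \frac{6 + F}{\left(-9 + 3\right) + 3} = \frac{6 + F}{-6 + 3} = \frac{6 + F}{-3} = \left(6 + F\right) \left(- \frac{1}{3}\right) = -2 - \frac{F}{3}$)
$h = -33$ ($h = -12 - 21 = -33$)
$n{\left(a \right)} = \left(-3 + a\right) \left(-2 - \frac{a}{3}\right)$
$h + n{\left(-5 \right)} \left(-53 - 8\right) = -33 + \left(6 - -5 - \frac{\left(-5\right)^{2}}{3}\right) \left(-53 - 8\right) = -33 + \left(6 + 5 - \frac{25}{3}\right) \left(-53 - 8\right) = -33 + \left(6 + 5 - \frac{25}{3}\right) \left(-61\right) = -33 + \frac{8}{3} \left(-61\right) = -33 - \frac{488}{3} = - \frac{587}{3}$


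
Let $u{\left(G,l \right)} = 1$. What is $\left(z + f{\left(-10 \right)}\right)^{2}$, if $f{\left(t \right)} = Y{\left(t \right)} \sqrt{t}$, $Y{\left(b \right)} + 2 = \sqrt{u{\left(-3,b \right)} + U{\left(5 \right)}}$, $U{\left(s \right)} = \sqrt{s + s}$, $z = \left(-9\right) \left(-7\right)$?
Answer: $\left(63 - i \sqrt{10} \left(2 - \sqrt{1 + \sqrt{10}}\right)\right)^{2} \approx 3969.0 + 16.0 i$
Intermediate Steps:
$z = 63$
$U{\left(s \right)} = \sqrt{2} \sqrt{s}$ ($U{\left(s \right)} = \sqrt{2 s} = \sqrt{2} \sqrt{s}$)
$Y{\left(b \right)} = -2 + \sqrt{1 + \sqrt{10}}$ ($Y{\left(b \right)} = -2 + \sqrt{1 + \sqrt{2} \sqrt{5}} = -2 + \sqrt{1 + \sqrt{10}}$)
$f{\left(t \right)} = \sqrt{t} \left(-2 + \sqrt{1 + \sqrt{10}}\right)$ ($f{\left(t \right)} = \left(-2 + \sqrt{1 + \sqrt{10}}\right) \sqrt{t} = \sqrt{t} \left(-2 + \sqrt{1 + \sqrt{10}}\right)$)
$\left(z + f{\left(-10 \right)}\right)^{2} = \left(63 + \sqrt{-10} \left(-2 + \sqrt{1 + \sqrt{10}}\right)\right)^{2} = \left(63 + i \sqrt{10} \left(-2 + \sqrt{1 + \sqrt{10}}\right)\right)^{2}$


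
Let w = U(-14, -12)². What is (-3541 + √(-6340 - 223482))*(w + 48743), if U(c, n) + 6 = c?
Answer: -174015363 + 49143*I*√229822 ≈ -1.7402e+8 + 2.3559e+7*I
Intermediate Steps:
U(c, n) = -6 + c
w = 400 (w = (-6 - 14)² = (-20)² = 400)
(-3541 + √(-6340 - 223482))*(w + 48743) = (-3541 + √(-6340 - 223482))*(400 + 48743) = (-3541 + √(-229822))*49143 = (-3541 + I*√229822)*49143 = -174015363 + 49143*I*√229822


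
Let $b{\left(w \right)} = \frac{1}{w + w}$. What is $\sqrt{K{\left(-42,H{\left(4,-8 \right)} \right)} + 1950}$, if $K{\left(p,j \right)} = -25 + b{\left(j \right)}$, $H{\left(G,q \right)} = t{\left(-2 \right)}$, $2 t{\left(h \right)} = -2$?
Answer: $\frac{\sqrt{7698}}{2} \approx 43.869$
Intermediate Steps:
$t{\left(h \right)} = -1$ ($t{\left(h \right)} = \frac{1}{2} \left(-2\right) = -1$)
$b{\left(w \right)} = \frac{1}{2 w}$
$H{\left(G,q \right)} = -1$
$K{\left(p,j \right)} = -25 + \frac{1}{2 j}$
$\sqrt{K{\left(-42,H{\left(4,-8 \right)} \right)} + 1950} = \sqrt{\left(-25 + \frac{1}{2 \left(-1\right)}\right) + 1950} = \sqrt{\left(-25 + \frac{1}{2} \left(-1\right)\right) + 1950} = \sqrt{\left(-25 - \frac{1}{2}\right) + 1950} = \sqrt{- \frac{51}{2} + 1950} = \sqrt{\frac{3849}{2}} = \frac{\sqrt{7698}}{2}$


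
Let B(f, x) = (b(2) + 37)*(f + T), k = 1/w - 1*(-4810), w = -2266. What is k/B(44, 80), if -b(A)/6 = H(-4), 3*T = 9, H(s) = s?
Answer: 10899459/6496622 ≈ 1.6777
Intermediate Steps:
T = 3 (T = (⅓)*9 = 3)
b(A) = 24 (b(A) = -6*(-4) = 24)
k = 10899459/2266 (k = 1/(-2266) - 1*(-4810) = -1/2266 + 4810 = 10899459/2266 ≈ 4810.0)
B(f, x) = 183 + 61*f (B(f, x) = (24 + 37)*(f + 3) = 61*(3 + f) = 183 + 61*f)
k/B(44, 80) = 10899459/(2266*(183 + 61*44)) = 10899459/(2266*(183 + 2684)) = (10899459/2266)/2867 = (10899459/2266)*(1/2867) = 10899459/6496622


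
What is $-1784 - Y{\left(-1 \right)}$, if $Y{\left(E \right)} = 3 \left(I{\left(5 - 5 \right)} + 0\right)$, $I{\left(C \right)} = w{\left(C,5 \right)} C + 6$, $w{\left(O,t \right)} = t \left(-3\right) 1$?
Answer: $-1802$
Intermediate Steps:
$w{\left(O,t \right)} = - 3 t$ ($w{\left(O,t \right)} = - 3 t 1 = - 3 t$)
$I{\left(C \right)} = 6 - 15 C$ ($I{\left(C \right)} = \left(-3\right) 5 C + 6 = - 15 C + 6 = 6 - 15 C$)
$Y{\left(E \right)} = 18$ ($Y{\left(E \right)} = 3 \left(\left(6 - 15 \left(5 - 5\right)\right) + 0\right) = 3 \left(\left(6 - 0\right) + 0\right) = 3 \left(\left(6 + 0\right) + 0\right) = 3 \left(6 + 0\right) = 3 \cdot 6 = 18$)
$-1784 - Y{\left(-1 \right)} = -1784 - 18 = -1802$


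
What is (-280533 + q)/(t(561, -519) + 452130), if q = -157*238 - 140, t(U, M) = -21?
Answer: -106013/150703 ≈ -0.70346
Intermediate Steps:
q = -37506 (q = -37366 - 140 = -37506)
(-280533 + q)/(t(561, -519) + 452130) = (-280533 - 37506)/(-21 + 452130) = -318039/452109 = -318039*1/452109 = -106013/150703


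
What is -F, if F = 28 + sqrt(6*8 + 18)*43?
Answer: -28 - 43*sqrt(66) ≈ -377.33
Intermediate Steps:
F = 28 + 43*sqrt(66) (F = 28 + sqrt(48 + 18)*43 = 28 + sqrt(66)*43 = 28 + 43*sqrt(66) ≈ 377.33)
-F = -(28 + 43*sqrt(66)) = -28 - 43*sqrt(66)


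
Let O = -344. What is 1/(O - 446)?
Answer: -1/790 ≈ -0.0012658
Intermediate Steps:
1/(O - 446) = 1/(-344 - 446) = 1/(-790) = -1/790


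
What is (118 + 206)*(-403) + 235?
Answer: -130337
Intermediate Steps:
(118 + 206)*(-403) + 235 = 324*(-403) + 235 = -130572 + 235 = -130337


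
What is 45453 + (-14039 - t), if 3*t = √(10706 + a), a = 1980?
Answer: 31414 - √12686/3 ≈ 31376.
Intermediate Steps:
t = √12686/3 (t = √(10706 + 1980)/3 = √12686/3 ≈ 37.544)
45453 + (-14039 - t) = 45453 + (-14039 - √12686/3) = 31414 - √12686/3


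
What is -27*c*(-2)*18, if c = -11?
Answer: -10692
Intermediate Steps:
-27*c*(-2)*18 = -(-297)*(-2)*18 = -27*22*18 = -594*18 = -10692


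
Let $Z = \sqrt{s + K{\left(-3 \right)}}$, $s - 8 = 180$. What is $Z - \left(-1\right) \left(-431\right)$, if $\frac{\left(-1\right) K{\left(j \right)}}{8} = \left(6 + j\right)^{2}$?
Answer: $-431 + 2 \sqrt{29} \approx -420.23$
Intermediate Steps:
$s = 188$ ($s = 8 + 180 = 188$)
$K{\left(j \right)} = - 8 \left(6 + j\right)^{2}$
$Z = 2 \sqrt{29}$ ($Z = \sqrt{188 - 8 \left(6 - 3\right)^{2}} = \sqrt{188 - 8 \cdot 3^{2}} = \sqrt{188 - 72} = \sqrt{116} = 2 \sqrt{29} \approx 10.77$)
$Z - \left(-1\right) \left(-431\right) = 2 \sqrt{29} - \left(-1\right) \left(-431\right) = 2 \sqrt{29} - 431 = -431 + 2 \sqrt{29}$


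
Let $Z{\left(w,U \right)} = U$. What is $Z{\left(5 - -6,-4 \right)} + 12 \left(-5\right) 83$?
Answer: $-4984$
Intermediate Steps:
$Z{\left(5 - -6,-4 \right)} + 12 \left(-5\right) 83 = -4 + 12 \left(-5\right) 83 = -4 - 4980 = -4984$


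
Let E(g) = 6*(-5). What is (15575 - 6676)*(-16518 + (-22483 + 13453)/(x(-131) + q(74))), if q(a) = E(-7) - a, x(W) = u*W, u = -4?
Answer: -294370021/2 ≈ -1.4718e+8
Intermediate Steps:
x(W) = -4*W
E(g) = -30
q(a) = -30 - a
(15575 - 6676)*(-16518 + (-22483 + 13453)/(x(-131) + q(74))) = (15575 - 6676)*(-16518 + (-22483 + 13453)/(-4*(-131) + (-30 - 1*74))) = 8899*(-16518 - 9030/(524 + (-30 - 74))) = 8899*(-16518 - 9030/(524 - 104)) = 8899*(-16518 - 9030/420) = 8899*(-16518 - 9030*1/420) = 8899*(-16518 - 43/2) = 8899*(-33079/2) = -294370021/2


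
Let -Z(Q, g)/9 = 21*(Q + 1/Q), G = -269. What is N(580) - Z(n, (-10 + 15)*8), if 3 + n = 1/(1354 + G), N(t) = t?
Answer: -25140407/504370 ≈ -49.845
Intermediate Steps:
n = -3254/1085 (n = -3 + 1/(1354 - 269) = -3 + 1/1085 = -3254/1085 ≈ -2.9991)
Z(Q, g) = -189*Q - 189/Q (Z(Q, g) = -189*(Q + 1/Q) = -9*(21*Q + 21/Q) = -189*Q - 189/Q)
N(580) - Z(n, (-10 + 15)*8) = 580 - (-189*(-3254/1085) - 189/(-3254/1085)) = 580 - (87858/155 - 189*(-1085/3254)) = 580 - (87858/155 + 205065/3254) = 580 - 1*317675007/504370 = 580 - 317675007/504370 = -25140407/504370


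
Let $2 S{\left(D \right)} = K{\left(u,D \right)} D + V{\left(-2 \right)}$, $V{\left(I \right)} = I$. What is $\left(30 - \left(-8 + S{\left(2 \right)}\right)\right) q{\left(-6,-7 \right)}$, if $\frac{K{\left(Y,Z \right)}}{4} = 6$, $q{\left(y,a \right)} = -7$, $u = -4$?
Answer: $-105$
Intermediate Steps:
$K{\left(Y,Z \right)} = 24$ ($K{\left(Y,Z \right)} = 4 \cdot 6 = 24$)
$S{\left(D \right)} = -1 + 12 D$ ($S{\left(D \right)} = \frac{24 D - 2}{2} = \frac{-2 + 24 D}{2} = -1 + 12 D$)
$\left(30 - \left(-8 + S{\left(2 \right)}\right)\right) q{\left(-6,-7 \right)} = \left(30 + \left(8 - \left(-1 + 12 \cdot 2\right)\right)\right) \left(-7\right) = \left(30 + \left(8 - \left(-1 + 24\right)\right)\right) \left(-7\right) = \left(30 + \left(8 - 23\right)\right) \left(-7\right) = \left(30 - 15\right) \left(-7\right) = 15 \left(-7\right) = -105$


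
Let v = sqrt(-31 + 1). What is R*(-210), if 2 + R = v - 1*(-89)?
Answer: -18270 - 210*I*sqrt(30) ≈ -18270.0 - 1150.2*I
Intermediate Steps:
v = I*sqrt(30) (v = sqrt(-30) = I*sqrt(30) ≈ 5.4772*I)
R = 87 + I*sqrt(30) (R = -2 + (I*sqrt(30) - 1*(-89)) = -2 + (I*sqrt(30) + 89) = -2 + (89 + I*sqrt(30)) = 87 + I*sqrt(30) ≈ 87.0 + 5.4772*I)
R*(-210) = (87 + I*sqrt(30))*(-210) = -18270 - 210*I*sqrt(30)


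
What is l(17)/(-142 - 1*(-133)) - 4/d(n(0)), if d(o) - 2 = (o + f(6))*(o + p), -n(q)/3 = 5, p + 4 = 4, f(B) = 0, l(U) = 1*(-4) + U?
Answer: -2987/2043 ≈ -1.4621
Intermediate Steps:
l(U) = -4 + U
p = 0 (p = -4 + 4 = 0)
n(q) = -15 (n(q) = -3*5 = -15)
d(o) = 2 + o**2 (d(o) = 2 + (o + 0)*(o + 0) = 2 + o*o = 2 + o**2)
l(17)/(-142 - 1*(-133)) - 4/d(n(0)) = (-4 + 17)/(-142 - 1*(-133)) - 4/(2 + (-15)**2) = 13/(-142 + 133) - 4/(2 + 225) = 13/(-9) - 4/227 = 13*(-1/9) - 4*1/227 = -13/9 - 4/227 = -2987/2043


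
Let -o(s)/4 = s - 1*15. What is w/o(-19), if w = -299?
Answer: -299/136 ≈ -2.1985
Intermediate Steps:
o(s) = 60 - 4*s (o(s) = -4*(s - 1*15) = -4*(s - 15) = -4*(-15 + s) = 60 - 4*s)
w/o(-19) = -299/(60 - 4*(-19)) = -299/(60 + 76) = -299/136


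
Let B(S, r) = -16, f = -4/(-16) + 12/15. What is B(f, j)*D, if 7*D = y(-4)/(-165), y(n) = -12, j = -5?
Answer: -64/385 ≈ -0.16623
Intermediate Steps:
f = 21/20 (f = -4*(-1/16) + 12*(1/15) = ¼ + ⅘ = 21/20 ≈ 1.0500)
D = 4/385 (D = (-12/(-165))/7 = (-12*(-1/165))/7 = (⅐)*(4/55) = 4/385 ≈ 0.010390)
B(f, j)*D = -16*4/385 = -64/385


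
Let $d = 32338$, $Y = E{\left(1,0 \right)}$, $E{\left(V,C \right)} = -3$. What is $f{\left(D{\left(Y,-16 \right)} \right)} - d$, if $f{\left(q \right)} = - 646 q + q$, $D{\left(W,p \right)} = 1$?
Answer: $-32983$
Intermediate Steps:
$Y = -3$
$f{\left(q \right)} = - 645 q$
$f{\left(D{\left(Y,-16 \right)} \right)} - d = \left(-645\right) 1 - 32338 = -645 - 32338 = -32983$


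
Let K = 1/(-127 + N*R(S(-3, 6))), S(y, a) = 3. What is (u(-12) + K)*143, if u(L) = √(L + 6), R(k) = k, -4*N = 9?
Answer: -572/535 + 143*I*√6 ≈ -1.0692 + 350.28*I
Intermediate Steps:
N = -9/4 (N = -¼*9 = -9/4 ≈ -2.2500)
u(L) = √(6 + L)
K = -4/535 (K = 1/(-127 - 9/4*3) = 1/(-127 - 27/4) = 1/(-535/4) = -4/535 ≈ -0.0074766)
(u(-12) + K)*143 = (√(6 - 12) - 4/535)*143 = (√(-6) - 4/535)*143 = (I*√6 - 4/535)*143 = (-4/535 + I*√6)*143 = -572/535 + 143*I*√6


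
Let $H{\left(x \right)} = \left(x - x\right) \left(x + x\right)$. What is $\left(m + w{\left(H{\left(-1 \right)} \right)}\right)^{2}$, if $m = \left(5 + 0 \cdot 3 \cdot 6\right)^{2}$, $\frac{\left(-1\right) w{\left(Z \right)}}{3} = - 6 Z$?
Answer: $625$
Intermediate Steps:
$H{\left(x \right)} = 0$ ($H{\left(x \right)} = 0 \cdot 2 x = 0$)
$w{\left(Z \right)} = 18 Z$ ($w{\left(Z \right)} = - 3 \left(- 6 Z\right) = 18 Z$)
$m = 25$ ($m = \left(5 + 0 \cdot 6\right)^{2} = \left(5 + 0\right)^{2} = 5^{2} = 25$)
$\left(m + w{\left(H{\left(-1 \right)} \right)}\right)^{2} = \left(25 + 18 \cdot 0\right)^{2} = \left(25 + 0\right)^{2} = 25^{2} = 625$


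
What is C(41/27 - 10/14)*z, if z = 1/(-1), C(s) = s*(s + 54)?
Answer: -1574416/35721 ≈ -44.075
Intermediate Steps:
C(s) = s*(54 + s)
z = -1
C(41/27 - 10/14)*z = ((41/27 - 10/14)*(54 + (41/27 - 10/14)))*(-1) = ((41*(1/27) - 10*1/14)*(54 + (41*(1/27) - 10*1/14)))*(-1) = ((41/27 - 5/7)*(54 + (41/27 - 5/7)))*(-1) = (152*(54 + 152/189)/189)*(-1) = ((152/189)*(10358/189))*(-1) = (1574416/35721)*(-1) = -1574416/35721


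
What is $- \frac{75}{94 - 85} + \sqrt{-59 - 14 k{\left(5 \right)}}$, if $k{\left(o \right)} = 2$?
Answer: $- \frac{25}{3} + i \sqrt{87} \approx -8.3333 + 9.3274 i$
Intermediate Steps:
$- \frac{75}{94 - 85} + \sqrt{-59 - 14 k{\left(5 \right)}} = - \frac{75}{94 - 85} + \sqrt{-59 - 28} = - \frac{75}{9} + \sqrt{-59 - 28} = \left(-75\right) \frac{1}{9} + \sqrt{-87} = - \frac{25}{3} + i \sqrt{87}$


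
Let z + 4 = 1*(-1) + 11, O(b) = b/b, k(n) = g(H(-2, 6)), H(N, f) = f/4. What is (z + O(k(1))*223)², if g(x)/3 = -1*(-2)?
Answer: 52441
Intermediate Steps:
H(N, f) = f/4 (H(N, f) = f*(¼) = f/4)
g(x) = 6 (g(x) = 3*(-1*(-2)) = 3*2 = 6)
k(n) = 6
O(b) = 1
z = 6 (z = -4 + (1*(-1) + 11) = -4 + (-1 + 11) = -4 + 10 = 6)
(z + O(k(1))*223)² = (6 + 1*223)² = (6 + 223)² = 229² = 52441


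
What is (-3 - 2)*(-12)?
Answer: 60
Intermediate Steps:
(-3 - 2)*(-12) = -5*(-12) = 60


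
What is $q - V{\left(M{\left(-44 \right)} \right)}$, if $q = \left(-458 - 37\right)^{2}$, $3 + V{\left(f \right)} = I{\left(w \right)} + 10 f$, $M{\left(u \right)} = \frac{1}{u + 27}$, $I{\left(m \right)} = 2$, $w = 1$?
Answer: $\frac{4165452}{17} \approx 2.4503 \cdot 10^{5}$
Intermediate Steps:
$M{\left(u \right)} = \frac{1}{27 + u}$
$V{\left(f \right)} = -1 + 10 f$ ($V{\left(f \right)} = -3 + \left(2 + 10 f\right) = -1 + 10 f$)
$q = 245025$ ($q = \left(-495\right)^{2} = 245025$)
$q - V{\left(M{\left(-44 \right)} \right)} = 245025 - \left(-1 + \frac{10}{27 - 44}\right) = 245025 - \left(-1 + \frac{10}{-17}\right) = 245025 - \left(-1 + 10 \left(- \frac{1}{17}\right)\right) = 245025 - \left(-1 - \frac{10}{17}\right) = 245025 - - \frac{27}{17} = 245025 + \frac{27}{17} = \frac{4165452}{17}$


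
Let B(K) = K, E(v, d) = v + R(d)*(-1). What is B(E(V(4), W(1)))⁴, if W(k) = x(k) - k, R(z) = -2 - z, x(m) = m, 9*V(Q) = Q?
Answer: 234256/6561 ≈ 35.704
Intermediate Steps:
V(Q) = Q/9
W(k) = 0 (W(k) = k - k = 0)
E(v, d) = 2 + d + v (E(v, d) = v + (-2 - d)*(-1) = v + (2 + d) = 2 + d + v)
B(E(V(4), W(1)))⁴ = (2 + 0 + (⅑)*4)⁴ = (2 + 0 + 4/9)⁴ = (22/9)⁴ = 234256/6561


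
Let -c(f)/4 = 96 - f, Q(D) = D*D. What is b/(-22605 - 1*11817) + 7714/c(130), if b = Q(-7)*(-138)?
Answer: 22204245/390116 ≈ 56.917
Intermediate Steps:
Q(D) = D**2
c(f) = -384 + 4*f (c(f) = -4*(96 - f) = -384 + 4*f)
b = -6762 (b = (-7)**2*(-138) = 49*(-138) = -6762)
b/(-22605 - 1*11817) + 7714/c(130) = -6762/(-22605 - 1*11817) + 7714/(-384 + 4*130) = -6762/(-22605 - 11817) + 7714/(-384 + 520) = -6762/(-34422) + 7714/136 = -6762*(-1/34422) + 7714*(1/136) = 1127/5737 + 3857/68 = 22204245/390116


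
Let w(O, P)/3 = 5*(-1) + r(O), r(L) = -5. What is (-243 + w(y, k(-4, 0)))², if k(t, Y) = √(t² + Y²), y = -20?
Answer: 74529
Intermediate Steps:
k(t, Y) = √(Y² + t²)
w(O, P) = -30 (w(O, P) = 3*(5*(-1) - 5) = 3*(-5 - 5) = 3*(-10) = -30)
(-243 + w(y, k(-4, 0)))² = (-243 - 30)² = (-273)² = 74529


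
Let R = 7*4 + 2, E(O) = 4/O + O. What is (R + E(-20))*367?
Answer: 17983/5 ≈ 3596.6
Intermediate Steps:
E(O) = O + 4/O
R = 30 (R = 28 + 2 = 30)
(R + E(-20))*367 = (30 + (-20 + 4/(-20)))*367 = (30 + (-20 + 4*(-1/20)))*367 = (30 + (-20 - ⅕))*367 = (30 - 101/5)*367 = (49/5)*367 = 17983/5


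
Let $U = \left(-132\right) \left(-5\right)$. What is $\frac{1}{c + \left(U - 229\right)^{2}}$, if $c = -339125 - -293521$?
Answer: $\frac{1}{140157} \approx 7.1349 \cdot 10^{-6}$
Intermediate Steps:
$U = 660$
$c = -45604$ ($c = -339125 + 293521 = -45604$)
$\frac{1}{c + \left(U - 229\right)^{2}} = \frac{1}{-45604 + \left(660 - 229\right)^{2}} = \frac{1}{-45604 + 431^{2}} = \frac{1}{-45604 + 185761} = \frac{1}{140157}$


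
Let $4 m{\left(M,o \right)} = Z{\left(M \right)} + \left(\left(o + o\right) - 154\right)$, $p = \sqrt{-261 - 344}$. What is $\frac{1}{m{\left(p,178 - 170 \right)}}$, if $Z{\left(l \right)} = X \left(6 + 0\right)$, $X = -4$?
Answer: $- \frac{2}{81} \approx -0.024691$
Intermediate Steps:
$Z{\left(l \right)} = -24$ ($Z{\left(l \right)} = - 4 \left(6 + 0\right) = \left(-4\right) 6 = -24$)
$p = 11 i \sqrt{5}$ ($p = \sqrt{-605} = 11 i \sqrt{5} \approx 24.597 i$)
$m{\left(M,o \right)} = - \frac{89}{2} + \frac{o}{2}$ ($m{\left(M,o \right)} = \frac{-24 + \left(\left(o + o\right) - 154\right)}{4} = \frac{-24 + \left(2 o - 154\right)}{4} = \frac{-24 + \left(-154 + 2 o\right)}{4} = \frac{-178 + 2 o}{4} = - \frac{89}{2} + \frac{o}{2}$)
$\frac{1}{m{\left(p,178 - 170 \right)}} = \frac{1}{- \frac{89}{2} + \frac{178 - 170}{2}} = \frac{1}{- \frac{89}{2} + \frac{1}{2} \cdot 8} = \frac{1}{- \frac{89}{2} + 4} = \frac{1}{- \frac{81}{2}} = - \frac{2}{81}$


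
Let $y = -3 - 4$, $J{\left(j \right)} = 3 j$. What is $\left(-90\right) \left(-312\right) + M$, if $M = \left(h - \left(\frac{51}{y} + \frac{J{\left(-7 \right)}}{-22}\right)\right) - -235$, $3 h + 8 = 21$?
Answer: $\frac{13086457}{462} \approx 28326.0$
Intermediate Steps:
$y = -7$ ($y = -3 - 4 = -7$)
$h = \frac{13}{3}$ ($h = - \frac{8}{3} + \frac{1}{3} \cdot 21 = - \frac{8}{3} + 7 = \frac{13}{3} \approx 4.3333$)
$M = \frac{113497}{462}$ ($M = \left(\frac{13}{3} - \left(\frac{51}{-7} + \frac{3 \left(-7\right)}{-22}\right)\right) - -235 = \left(\frac{13}{3} - \left(51 \left(- \frac{1}{7}\right) - - \frac{21}{22}\right)\right) + 235 = \left(\frac{13}{3} - \left(- \frac{51}{7} + \frac{21}{22}\right)\right) + 235 = \left(\frac{13}{3} - - \frac{975}{154}\right) + 235 = \left(\frac{13}{3} + \frac{975}{154}\right) + 235 = \frac{4927}{462} + 235 = \frac{113497}{462} \approx 245.66$)
$\left(-90\right) \left(-312\right) + M = \left(-90\right) \left(-312\right) + \frac{113497}{462} = 28080 + \frac{113497}{462} = \frac{13086457}{462}$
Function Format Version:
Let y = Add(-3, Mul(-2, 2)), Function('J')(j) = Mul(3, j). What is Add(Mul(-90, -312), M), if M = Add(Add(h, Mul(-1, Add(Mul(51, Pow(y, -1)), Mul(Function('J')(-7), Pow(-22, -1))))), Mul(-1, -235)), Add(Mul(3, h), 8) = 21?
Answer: Rational(13086457, 462) ≈ 28326.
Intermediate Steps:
y = -7 (y = Add(-3, -4) = -7)
h = Rational(13, 3) (h = Add(Rational(-8, 3), Mul(Rational(1, 3), 21)) = Add(Rational(-8, 3), 7) = Rational(13, 3) ≈ 4.3333)
M = Rational(113497, 462) (M = Add(Add(Rational(13, 3), Mul(-1, Add(Mul(51, Pow(-7, -1)), Mul(Mul(3, -7), Pow(-22, -1))))), Mul(-1, -235)) = Add(Add(Rational(13, 3), Mul(-1, Add(Mul(51, Rational(-1, 7)), Mul(-21, Rational(-1, 22))))), 235) = Add(Add(Rational(13, 3), Mul(-1, Add(Rational(-51, 7), Rational(21, 22)))), 235) = Add(Add(Rational(13, 3), Mul(-1, Rational(-975, 154))), 235) = Add(Add(Rational(13, 3), Rational(975, 154)), 235) = Add(Rational(4927, 462), 235) = Rational(113497, 462) ≈ 245.66)
Add(Mul(-90, -312), M) = Add(Mul(-90, -312), Rational(113497, 462)) = Add(28080, Rational(113497, 462)) = Rational(13086457, 462)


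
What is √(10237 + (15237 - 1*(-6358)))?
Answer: 2*√7958 ≈ 178.42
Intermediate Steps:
√(10237 + (15237 - 1*(-6358))) = √(10237 + (15237 + 6358)) = √(10237 + 21595) = √31832 = 2*√7958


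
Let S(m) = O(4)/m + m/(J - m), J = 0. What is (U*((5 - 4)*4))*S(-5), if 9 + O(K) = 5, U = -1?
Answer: ⅘ ≈ 0.80000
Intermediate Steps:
O(K) = -4 (O(K) = -9 + 5 = -4)
S(m) = -1 - 4/m (S(m) = -4/m + m/(0 - m) = -4/m + m/((-m)) = -4/m + m*(-1/m) = -4/m - 1 = -1 - 4/m)
(U*((5 - 4)*4))*S(-5) = (-(5 - 4)*4)*((-4 - 1*(-5))/(-5)) = (-4)*(-(-4 + 5)/5) = (-1*4)*(-⅕*1) = -4*(-⅕) = ⅘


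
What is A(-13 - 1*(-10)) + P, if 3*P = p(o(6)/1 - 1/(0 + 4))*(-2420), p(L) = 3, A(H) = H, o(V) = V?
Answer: -2423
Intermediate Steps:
P = -2420 (P = (3*(-2420))/3 = (⅓)*(-7260) = -2420)
A(-13 - 1*(-10)) + P = (-13 - 1*(-10)) - 2420 = (-13 + 10) - 2420 = -3 - 2420 = -2423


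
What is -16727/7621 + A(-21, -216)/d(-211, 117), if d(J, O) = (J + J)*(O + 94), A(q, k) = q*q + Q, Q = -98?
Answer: -1492019537/678589082 ≈ -2.1987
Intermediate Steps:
A(q, k) = -98 + q² (A(q, k) = q*q - 98 = q² - 98 = -98 + q²)
d(J, O) = 2*J*(94 + O) (d(J, O) = (2*J)*(94 + O) = 2*J*(94 + O))
-16727/7621 + A(-21, -216)/d(-211, 117) = -16727/7621 + (-98 + (-21)²)/((2*(-211)*(94 + 117))) = -16727*1/7621 + (-98 + 441)/((2*(-211)*211)) = -16727/7621 + 343/(-89042) = -16727/7621 + 343*(-1/89042) = -16727/7621 - 343/89042 = -1492019537/678589082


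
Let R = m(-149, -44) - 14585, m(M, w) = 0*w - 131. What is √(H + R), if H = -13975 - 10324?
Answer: 51*I*√15 ≈ 197.52*I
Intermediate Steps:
m(M, w) = -131 (m(M, w) = 0 - 131 = -131)
H = -24299
R = -14716 (R = -131 - 14585 = -14716)
√(H + R) = √(-24299 - 14716) = √(-39015) = 51*I*√15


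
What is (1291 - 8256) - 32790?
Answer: -39755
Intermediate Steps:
(1291 - 8256) - 32790 = -6965 - 32790 = -39755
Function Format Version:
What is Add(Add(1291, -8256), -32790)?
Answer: -39755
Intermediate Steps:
Add(Add(1291, -8256), -32790) = Add(-6965, -32790) = -39755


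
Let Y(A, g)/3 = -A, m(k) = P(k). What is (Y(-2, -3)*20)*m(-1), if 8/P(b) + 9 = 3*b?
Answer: -80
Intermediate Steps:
P(b) = 8/(-9 + 3*b)
m(k) = 8/(3*(-3 + k))
Y(A, g) = -3*A (Y(A, g) = 3*(-A) = -3*A)
(Y(-2, -3)*20)*m(-1) = (-3*(-2)*20)*(8/(3*(-3 - 1))) = (6*20)*((8/3)/(-4)) = 120*((8/3)*(-1/4)) = 120*(-2/3) = -80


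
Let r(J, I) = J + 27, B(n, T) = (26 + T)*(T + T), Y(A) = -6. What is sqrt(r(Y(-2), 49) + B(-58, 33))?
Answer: 3*sqrt(435) ≈ 62.570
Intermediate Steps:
B(n, T) = 2*T*(26 + T) (B(n, T) = (26 + T)*(2*T) = 2*T*(26 + T))
r(J, I) = 27 + J
sqrt(r(Y(-2), 49) + B(-58, 33)) = sqrt((27 - 6) + 2*33*(26 + 33)) = sqrt(21 + 2*33*59) = sqrt(21 + 3894) = sqrt(3915) = 3*sqrt(435)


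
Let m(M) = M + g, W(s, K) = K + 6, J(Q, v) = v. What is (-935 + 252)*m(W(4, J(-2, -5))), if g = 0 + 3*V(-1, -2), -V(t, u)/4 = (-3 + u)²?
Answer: 204217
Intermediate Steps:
V(t, u) = -4*(-3 + u)²
g = -300 (g = 0 + 3*(-4*(-3 - 2)²) = 0 + 3*(-4*(-5)²) = 0 + 3*(-4*25) = 0 + 3*(-100) = 0 - 300 = -300)
W(s, K) = 6 + K
m(M) = -300 + M (m(M) = M - 300 = -300 + M)
(-935 + 252)*m(W(4, J(-2, -5))) = (-935 + 252)*(-300 + (6 - 5)) = -683*(-300 + 1) = -683*(-299) = 204217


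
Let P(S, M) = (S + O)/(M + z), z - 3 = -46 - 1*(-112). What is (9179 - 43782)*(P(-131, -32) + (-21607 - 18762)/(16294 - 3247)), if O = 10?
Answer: 106312181020/482739 ≈ 2.2023e+5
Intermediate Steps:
z = 69 (z = 3 + (-46 - 1*(-112)) = 3 + (-46 + 112) = 3 + 66 = 69)
P(S, M) = (10 + S)/(69 + M) (P(S, M) = (S + 10)/(M + 69) = (10 + S)/(69 + M))
(9179 - 43782)*(P(-131, -32) + (-21607 - 18762)/(16294 - 3247)) = (9179 - 43782)*((10 - 131)/(69 - 32) + (-21607 - 18762)/(16294 - 3247)) = -34603*(-121/37 - 40369/13047) = -34603*(-3072340/482739) = 106312181020/482739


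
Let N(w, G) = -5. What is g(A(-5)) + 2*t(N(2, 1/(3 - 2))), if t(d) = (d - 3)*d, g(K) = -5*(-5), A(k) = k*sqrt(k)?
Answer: 105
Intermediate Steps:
A(k) = k**(3/2)
g(K) = 25
t(d) = d*(-3 + d) (t(d) = (-3 + d)*d = d*(-3 + d))
g(A(-5)) + 2*t(N(2, 1/(3 - 2))) = 25 + 2*(-5*(-3 - 5)) = 25 + 2*(-5*(-8)) = 25 + 2*40 = 25 + 80 = 105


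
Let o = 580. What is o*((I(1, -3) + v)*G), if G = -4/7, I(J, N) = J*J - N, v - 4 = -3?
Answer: -11600/7 ≈ -1657.1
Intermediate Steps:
v = 1 (v = 4 - 3 = 1)
I(J, N) = J² - N
G = -4/7 (G = -4*⅐ = -4/7 ≈ -0.57143)
o*((I(1, -3) + v)*G) = 580*(((1² - 1*(-3)) + 1)*(-4/7)) = 580*(((1 + 3) + 1)*(-4/7)) = 580*((4 + 1)*(-4/7)) = 580*(5*(-4/7)) = 580*(-20/7) = -11600/7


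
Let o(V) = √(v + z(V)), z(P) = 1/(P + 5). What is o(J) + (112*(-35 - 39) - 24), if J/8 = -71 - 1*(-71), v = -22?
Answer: -8312 + I*√545/5 ≈ -8312.0 + 4.669*I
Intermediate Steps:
z(P) = 1/(5 + P)
J = 0 (J = 8*(-71 - 1*(-71)) = 8*(-71 + 71) = 8*0 = 0)
o(V) = √(-22 + 1/(5 + V))
o(J) + (112*(-35 - 39) - 24) = √((-109 - 22*0)/(5 + 0)) + (112*(-35 - 39) - 24) = √((-109 + 0)/5) + (112*(-74) - 24) = √((⅕)*(-109)) + (-8288 - 24) = √(-109/5) - 8312 = I*√545/5 - 8312 = -8312 + I*√545/5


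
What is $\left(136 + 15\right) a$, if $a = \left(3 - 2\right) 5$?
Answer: $755$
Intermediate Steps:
$a = 5$ ($a = 1 \cdot 5 = 5$)
$\left(136 + 15\right) a = \left(136 + 15\right) 5 = 151 \cdot 5 = 755$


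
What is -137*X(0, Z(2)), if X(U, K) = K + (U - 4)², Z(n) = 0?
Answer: -2192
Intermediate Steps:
X(U, K) = K + (-4 + U)²
-137*X(0, Z(2)) = -137*(0 + (-4 + 0)²) = -137*(0 + (-4)²) = -137*(0 + 16) = -137*16 = -2192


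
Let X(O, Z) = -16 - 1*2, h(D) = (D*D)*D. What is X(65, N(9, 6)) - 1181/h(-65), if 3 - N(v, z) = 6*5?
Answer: -4942069/274625 ≈ -17.996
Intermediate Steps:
h(D) = D³ (h(D) = D²*D = D³)
N(v, z) = -27 (N(v, z) = 3 - 6*5 = 3 - 1*30 = 3 - 30 = -27)
X(O, Z) = -18 (X(O, Z) = -16 - 2 = -18)
X(65, N(9, 6)) - 1181/h(-65) = -18 - 1181/((-65)³) = -18 - 1181/(-274625) = -18 - 1181*(-1/274625) = -18 + 1181/274625 = -4942069/274625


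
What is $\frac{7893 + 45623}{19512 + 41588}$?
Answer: $\frac{13379}{15275} \approx 0.87588$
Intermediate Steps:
$\frac{7893 + 45623}{19512 + 41588} = \frac{53516}{61100} = 53516 \cdot \frac{1}{61100} = \frac{13379}{15275}$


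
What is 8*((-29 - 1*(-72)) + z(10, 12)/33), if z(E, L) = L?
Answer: 3816/11 ≈ 346.91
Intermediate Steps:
8*((-29 - 1*(-72)) + z(10, 12)/33) = 8*((-29 - 1*(-72)) + 12/33) = 8*((-29 + 72) + 12*(1/33)) = 8*(43 + 4/11) = 8*(477/11) = 3816/11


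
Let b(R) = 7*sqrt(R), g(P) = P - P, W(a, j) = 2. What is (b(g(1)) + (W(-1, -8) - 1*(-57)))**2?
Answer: 3481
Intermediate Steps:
g(P) = 0
(b(g(1)) + (W(-1, -8) - 1*(-57)))**2 = (7*sqrt(0) + (2 - 1*(-57)))**2 = (7*0 + (2 + 57))**2 = (0 + 59)**2 = 59**2 = 3481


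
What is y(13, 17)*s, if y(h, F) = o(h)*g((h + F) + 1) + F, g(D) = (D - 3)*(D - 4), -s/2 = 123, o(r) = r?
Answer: -2421870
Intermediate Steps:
s = -246 (s = -2*123 = -246)
g(D) = (-4 + D)*(-3 + D) (g(D) = (-3 + D)*(-4 + D) = (-4 + D)*(-3 + D))
y(h, F) = F + h*(5 + (1 + F + h)² - 7*F - 7*h) (y(h, F) = h*(12 + ((h + F) + 1)² - 7*((h + F) + 1)) + F = h*(12 + ((F + h) + 1)² - 7*((F + h) + 1)) + F = h*(12 + (1 + F + h)² - 7*(1 + F + h)) + F = h*(12 + (1 + F + h)² + (-7 - 7*F - 7*h)) + F = h*(5 + (1 + F + h)² - 7*F - 7*h) + F = F + h*(5 + (1 + F + h)² - 7*F - 7*h))
y(13, 17)*s = (17 + 13*(5 + (1 + 17 + 13)² - 7*17 - 7*13))*(-246) = (17 + 13*(5 + 31² - 119 - 91))*(-246) = (17 + 13*(5 + 961 - 119 - 91))*(-246) = (17 + 13*756)*(-246) = (17 + 9828)*(-246) = 9845*(-246) = -2421870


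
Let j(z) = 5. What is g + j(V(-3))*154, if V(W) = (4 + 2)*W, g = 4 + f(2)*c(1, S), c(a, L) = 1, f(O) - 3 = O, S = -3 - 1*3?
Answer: 779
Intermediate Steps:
S = -6 (S = -3 - 3 = -6)
f(O) = 3 + O
g = 9 (g = 4 + (3 + 2)*1 = 4 + 5*1 = 4 + 5 = 9)
V(W) = 6*W
g + j(V(-3))*154 = 9 + 5*154 = 9 + 770 = 779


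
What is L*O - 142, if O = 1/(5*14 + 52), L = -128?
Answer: -8726/61 ≈ -143.05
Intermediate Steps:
O = 1/122 (O = 1/(70 + 52) = 1/122 ≈ 0.0081967)
L*O - 142 = -128*1/122 - 142 = -64/61 - 142 = -8726/61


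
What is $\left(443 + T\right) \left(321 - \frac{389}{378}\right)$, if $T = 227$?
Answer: $\frac{40517915}{189} \approx 2.1438 \cdot 10^{5}$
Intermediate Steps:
$\left(443 + T\right) \left(321 - \frac{389}{378}\right) = \left(443 + 227\right) \left(321 - \frac{389}{378}\right) = 670 \left(321 - \frac{389}{378}\right) = 670 \cdot \frac{120949}{378} = \frac{40517915}{189}$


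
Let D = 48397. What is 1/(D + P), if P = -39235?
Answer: 1/9162 ≈ 0.00010915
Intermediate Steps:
1/(D + P) = 1/(48397 - 39235) = 1/9162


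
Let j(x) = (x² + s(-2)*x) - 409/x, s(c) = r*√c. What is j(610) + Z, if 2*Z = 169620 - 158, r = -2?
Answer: 278666501/610 - 1220*I*√2 ≈ 4.5683e+5 - 1725.3*I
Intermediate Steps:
Z = 84731 (Z = (169620 - 158)/2 = (½)*169462 = 84731)
s(c) = -2*√c
j(x) = x² - 409/x - 2*I*x*√2 (j(x) = (x² + (-2*I*√2)*x) - 409/x = (x² - 2*I*x*√2) - 409/x = x² - 409/x - 2*I*x*√2)
j(610) + Z = (-409 + 610²*(610 - 2*I*√2))/610 + 84731 = (-409 + 372100*(610 - 2*I*√2))/610 + 84731 = (-409 + (226981000 - 744200*I*√2))/610 + 84731 = (226980591 - 744200*I*√2)/610 + 84731 = (226980591/610 - 1220*I*√2) + 84731 = 278666501/610 - 1220*I*√2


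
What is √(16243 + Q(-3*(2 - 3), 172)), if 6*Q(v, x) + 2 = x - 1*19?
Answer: √585654/6 ≈ 127.55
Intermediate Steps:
Q(v, x) = -7/2 + x/6 (Q(v, x) = -⅓ + (x - 1*19)/6 = -⅓ + (x - 19)/6 = -⅓ + (-19 + x)/6 = -⅓ + (-19/6 + x/6) = -7/2 + x/6)
√(16243 + Q(-3*(2 - 3), 172)) = √(16243 + (-7/2 + (⅙)*172)) = √(16243 + (-7/2 + 86/3)) = √(16243 + 151/6) = √(97609/6) = √585654/6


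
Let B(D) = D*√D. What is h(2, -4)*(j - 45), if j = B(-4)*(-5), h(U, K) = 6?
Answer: -270 + 240*I ≈ -270.0 + 240.0*I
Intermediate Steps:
B(D) = D^(3/2)
j = 40*I (j = (-4)^(3/2)*(-5) = -8*I*(-5) = 40*I ≈ 40.0*I)
h(2, -4)*(j - 45) = 6*(40*I - 45) = 6*(-45 + 40*I) = -270 + 240*I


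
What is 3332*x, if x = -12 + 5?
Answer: -23324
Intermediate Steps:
x = -7
3332*x = 3332*(-7) = -23324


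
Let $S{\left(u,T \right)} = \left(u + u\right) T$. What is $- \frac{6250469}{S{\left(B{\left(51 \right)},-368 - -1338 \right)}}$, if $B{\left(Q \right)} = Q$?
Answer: $- \frac{6250469}{98940} \approx -63.174$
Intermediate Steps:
$S{\left(u,T \right)} = 2 T u$ ($S{\left(u,T \right)} = 2 u T = 2 T u$)
$- \frac{6250469}{S{\left(B{\left(51 \right)},-368 - -1338 \right)}} = - \frac{6250469}{2 \left(-368 - -1338\right) 51} = - \frac{6250469}{2 \left(-368 + 1338\right) 51} = - \frac{6250469}{2 \cdot 970 \cdot 51} = - \frac{6250469}{98940}$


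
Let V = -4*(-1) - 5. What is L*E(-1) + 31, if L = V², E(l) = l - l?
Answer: 31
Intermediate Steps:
E(l) = 0
V = -1 (V = 4 - 5 = -1)
L = 1 (L = (-1)² = 1)
L*E(-1) + 31 = 1*0 + 31 = 0 + 31 = 31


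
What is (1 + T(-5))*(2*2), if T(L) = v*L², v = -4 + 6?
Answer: 204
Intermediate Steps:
v = 2
T(L) = 2*L²
(1 + T(-5))*(2*2) = (1 + 2*(-5)²)*(2*2) = (1 + 2*25)*4 = (1 + 50)*4 = 51*4 = 204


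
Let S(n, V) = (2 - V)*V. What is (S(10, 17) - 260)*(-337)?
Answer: 173555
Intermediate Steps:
S(n, V) = V*(2 - V)
(S(10, 17) - 260)*(-337) = (17*(2 - 1*17) - 260)*(-337) = (17*(2 - 17) - 260)*(-337) = (17*(-15) - 260)*(-337) = (-255 - 260)*(-337) = -515*(-337) = 173555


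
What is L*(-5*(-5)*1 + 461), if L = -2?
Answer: -972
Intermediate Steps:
L*(-5*(-5)*1 + 461) = -2*(-5*(-5)*1 + 461) = -2*(25*1 + 461) = -2*(25 + 461) = -2*486 = -972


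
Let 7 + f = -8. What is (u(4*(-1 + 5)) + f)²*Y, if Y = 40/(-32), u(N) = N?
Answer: -5/4 ≈ -1.2500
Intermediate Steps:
f = -15 (f = -7 - 8 = -15)
Y = -5/4 (Y = 40*(-1/32) = -5/4 ≈ -1.2500)
(u(4*(-1 + 5)) + f)²*Y = (4*(-1 + 5) - 15)²*(-5/4) = (4*4 - 15)²*(-5/4) = (16 - 15)²*(-5/4) = 1²*(-5/4) = 1*(-5/4) = -5/4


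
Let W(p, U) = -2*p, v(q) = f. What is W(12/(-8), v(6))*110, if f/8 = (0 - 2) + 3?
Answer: 330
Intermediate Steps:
f = 8 (f = 8*((0 - 2) + 3) = 8*(-2 + 3) = 8*1 = 8)
v(q) = 8
W(12/(-8), v(6))*110 = -24/(-8)*110 = -24*(-1)/8*110 = -2*(-3/2)*110 = 3*110 = 330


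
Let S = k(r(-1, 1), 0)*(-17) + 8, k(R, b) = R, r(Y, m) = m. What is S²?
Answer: 81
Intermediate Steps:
S = -9 (S = 1*(-17) + 8 = -17 + 8 = -9)
S² = (-9)² = 81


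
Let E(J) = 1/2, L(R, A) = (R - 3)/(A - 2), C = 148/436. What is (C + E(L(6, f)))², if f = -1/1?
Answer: 33489/47524 ≈ 0.70468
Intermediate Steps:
C = 37/109 (C = 148*(1/436) = 37/109 ≈ 0.33945)
f = -1 (f = -1*1 = -1)
L(R, A) = (-3 + R)/(-2 + A)
E(J) = ½
(C + E(L(6, f)))² = (37/109 + ½)² = (183/218)² = 33489/47524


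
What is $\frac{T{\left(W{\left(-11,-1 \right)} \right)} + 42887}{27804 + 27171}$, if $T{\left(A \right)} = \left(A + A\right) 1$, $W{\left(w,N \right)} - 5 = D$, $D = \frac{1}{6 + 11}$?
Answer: $\frac{729251}{934575} \approx 0.7803$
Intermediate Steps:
$D = \frac{1}{17} \approx 0.058824$
$W{\left(w,N \right)} = \frac{86}{17}$ ($W{\left(w,N \right)} = 5 + \frac{1}{17} = \frac{86}{17}$)
$T{\left(A \right)} = 2 A$ ($T{\left(A \right)} = 2 A 1 = 2 A$)
$\frac{T{\left(W{\left(-11,-1 \right)} \right)} + 42887}{27804 + 27171} = \frac{2 \cdot \frac{86}{17} + 42887}{27804 + 27171} = \frac{\frac{172}{17} + 42887}{54975} = \frac{729251}{17} \cdot \frac{1}{54975} = \frac{729251}{934575}$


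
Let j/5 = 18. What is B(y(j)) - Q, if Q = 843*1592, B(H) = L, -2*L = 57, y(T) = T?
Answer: -2684169/2 ≈ -1.3421e+6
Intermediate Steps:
j = 90 (j = 5*18 = 90)
L = -57/2 (L = -½*57 = -57/2 ≈ -28.500)
B(H) = -57/2
Q = 1342056
B(y(j)) - Q = -57/2 - 1*1342056 = -57/2 - 1342056 = -2684169/2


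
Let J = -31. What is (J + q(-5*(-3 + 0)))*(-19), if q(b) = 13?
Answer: 342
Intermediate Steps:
(J + q(-5*(-3 + 0)))*(-19) = (-31 + 13)*(-19) = -18*(-19) = 342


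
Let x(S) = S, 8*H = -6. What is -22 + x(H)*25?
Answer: -163/4 ≈ -40.750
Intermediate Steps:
H = -3/4 (H = (1/8)*(-6) = -3/4 ≈ -0.75000)
-22 + x(H)*25 = -22 - 3/4*25 = -22 - 75/4 = -163/4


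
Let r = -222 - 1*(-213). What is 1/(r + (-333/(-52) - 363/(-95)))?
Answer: 4940/6051 ≈ 0.81639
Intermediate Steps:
r = -9 (r = -222 + 213 = -9)
1/(r + (-333/(-52) - 363/(-95))) = 1/(-9 + (-333/(-52) - 363/(-95))) = 1/(-9 + (-333*(-1/52) - 363*(-1/95))) = 1/(-9 + (333/52 + 363/95)) = 1/(-9 + 50511/4940) = 1/(6051/4940) = 4940/6051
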